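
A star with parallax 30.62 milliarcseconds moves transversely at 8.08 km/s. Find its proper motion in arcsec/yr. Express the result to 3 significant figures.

0.0522 arcsec/yr

d = 1/p = 1/0.03062″ = 32.658 pc.
μ = v_t / (4.74 d) = 8.08 / (4.74 × 32.658) = 8.08 / 154.8 = 0.052196 ″/yr.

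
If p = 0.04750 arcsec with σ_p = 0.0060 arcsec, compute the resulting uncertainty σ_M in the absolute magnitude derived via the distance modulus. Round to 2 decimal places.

σ_M = 0.27 mag

M = m − 5 log₁₀ d + 5 = m + 5 log₁₀ p + 5, so ∂M/∂p = 5/(p ln 10).
σ_M = (5/ln 10) · (σ_p/p) = 2.1715 × 0.0060/0.04750 = 2.1715 × 0.12632 = 0.2743.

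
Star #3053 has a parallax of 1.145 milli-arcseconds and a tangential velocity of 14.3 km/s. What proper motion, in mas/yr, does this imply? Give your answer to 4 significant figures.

d = 1/p = 1/0.001145″ = 873.36 pc.
μ = v_t / (4.74 d) = 14.3 / (4.74 × 873.36) = 14.3 / 4139.7 = 0.0034544 ″/yr = 3.4544 mas/yr.

3.454 mas/yr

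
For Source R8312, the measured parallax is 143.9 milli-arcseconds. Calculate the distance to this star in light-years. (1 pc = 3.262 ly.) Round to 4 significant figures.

p = 143.9 milli-arcseconds = 0.1439 arcsec.
d = 1/p = 1/0.1439 = 6.9493 pc.
In light-years: 6.9493 × 3.262 = 22.669 ly.

22.67 light years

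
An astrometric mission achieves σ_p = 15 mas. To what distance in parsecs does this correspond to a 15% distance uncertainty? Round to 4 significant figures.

σ_d/d = σ_p/p, so the condition is σ_p/p ≤ 0.15, i.e. p ≥ σ_p/0.15.
p_min = 15/0.15 = 100 mas = 0.1 arcsec.
d_max = 1/p_min = 1/0.1 = 10 pc.

10.00 pc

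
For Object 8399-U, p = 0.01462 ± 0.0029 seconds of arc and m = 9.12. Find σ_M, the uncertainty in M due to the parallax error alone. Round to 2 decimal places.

M = m − 5 log₁₀ d + 5 = m + 5 log₁₀ p + 5, so ∂M/∂p = 5/(p ln 10).
σ_M = (5/ln 10) · (σ_p/p) = 2.1715 × 0.0029/0.01462 = 2.1715 × 0.19836 = 0.43074.

σ_M = 0.43 mag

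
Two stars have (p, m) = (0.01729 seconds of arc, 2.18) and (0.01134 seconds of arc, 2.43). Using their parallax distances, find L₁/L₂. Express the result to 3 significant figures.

d₁ = 1/p₁ = 1/0.01729″ = 57.837 pc; d₂ = 1/p₂ = 1/0.01134″ = 88.183 pc.
M₁ = m₁ − 5 log₁₀ d₁ + 5 = 2.18 − 8.8110 + 5 = -1.6310.
M₂ = 2.43 − 9.7269 + 5 = -2.2969.
L₁/L₂ = 10^(0.4(M₂ − M₁)) = 10^(0.4 × (-0.6659)) = 10^(-0.26636) = 0.54155.

L₁/L₂ = 0.542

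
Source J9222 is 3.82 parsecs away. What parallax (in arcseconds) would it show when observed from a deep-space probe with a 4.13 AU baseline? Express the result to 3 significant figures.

1.08 arcsec

p (arcsec) = B (AU) / d (pc).
p = 4.13 / 3.82 = 1.0812 arcsec.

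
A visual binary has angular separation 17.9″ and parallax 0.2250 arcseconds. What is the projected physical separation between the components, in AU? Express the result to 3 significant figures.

79.6 AU

d = 1/p = 1/0.2250″ = 4.4444 pc.
At distance d (pc), an angle of θ arcsec spans θ·d AU: s = 17.9 × 4.4444 = 79.555 AU.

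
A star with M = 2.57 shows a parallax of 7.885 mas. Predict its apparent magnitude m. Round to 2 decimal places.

m = 8.09

d = 1/p = 1/0.007885″ = 126.82 pc.
m − M = 5 log₁₀ d − 5 = 5 log₁₀(126.82) − 5 = 10.5159 − 5 = 5.5159.
m = M + (m − M) = 2.57 + 5.5159 = 8.09.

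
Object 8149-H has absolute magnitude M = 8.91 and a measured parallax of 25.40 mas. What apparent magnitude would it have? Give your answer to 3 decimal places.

d = 1/p = 1/0.02540″ = 39.37 pc.
m − M = 5 log₁₀ d − 5 = 5 log₁₀(39.37) − 5 = 7.9758 − 5 = 2.9758.
m = M + (m − M) = 8.91 + 2.9758 = 11.886.

m = 11.886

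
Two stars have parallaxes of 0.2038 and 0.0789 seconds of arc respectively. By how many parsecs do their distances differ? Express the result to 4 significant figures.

d_A = 1/0.2038″ = 4.9068 pc; d_B = 1/0.07890″ = 12.674 pc.
|d_B − d_A| = |12.674 − 4.9068| = 7.7672 pc.

7.767 pc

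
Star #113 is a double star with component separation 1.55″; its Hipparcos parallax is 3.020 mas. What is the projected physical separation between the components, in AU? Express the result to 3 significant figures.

d = 1/p = 1/0.003020″ = 331.13 pc.
At distance d (pc), an angle of θ arcsec spans θ·d AU: s = 1.55 × 331.13 = 513.25 AU.

513 AU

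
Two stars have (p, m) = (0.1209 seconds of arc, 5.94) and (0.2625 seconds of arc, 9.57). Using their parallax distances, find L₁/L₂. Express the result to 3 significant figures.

L₁/L₂ = 133

d₁ = 1/p₁ = 1/0.1209″ = 8.2713 pc; d₂ = 1/p₂ = 1/0.2625″ = 3.8095 pc.
M₁ = m₁ − 5 log₁₀ d₁ + 5 = 5.94 − 4.5879 + 5 = 6.3521.
M₂ = 9.57 − 2.9043 + 5 = 11.6657.
L₁/L₂ = 10^(0.4(M₂ − M₁)) = 10^(0.4 × 5.3136) = 10^2.12544 = 133.49.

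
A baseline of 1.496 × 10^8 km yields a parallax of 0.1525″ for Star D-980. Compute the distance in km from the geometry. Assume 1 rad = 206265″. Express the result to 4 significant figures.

θ = 0.1525″ = 0.1525/206265 = 7.3934 × 10^-7 rad.
d = B/θ = (1.496 × 10^8) / (7.3934 × 10^-7) = 2.0234 × 10^14 km.

2.023 × 10^14 km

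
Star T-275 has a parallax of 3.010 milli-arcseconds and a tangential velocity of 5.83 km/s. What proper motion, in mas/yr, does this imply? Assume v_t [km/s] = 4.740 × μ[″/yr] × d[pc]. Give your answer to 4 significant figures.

d = 1/p = 1/0.003010″ = 332.23 pc.
μ = v_t / (4.74 d) = 5.83 / (4.74 × 332.23) = 5.83 / 1574.8 = 0.0037021 ″/yr = 3.7021 mas/yr.

3.702 mas/yr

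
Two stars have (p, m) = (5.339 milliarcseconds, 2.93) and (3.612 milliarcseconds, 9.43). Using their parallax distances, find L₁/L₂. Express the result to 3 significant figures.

L₁/L₂ = 182

d₁ = 1/p₁ = 1/0.005339″ = 187.3 pc; d₂ = 1/p₂ = 1/0.003612″ = 276.85 pc.
M₁ = m₁ − 5 log₁₀ d₁ + 5 = 2.93 − 11.3627 + 5 = -3.4327.
M₂ = 9.43 − 12.2112 + 5 = 2.2188.
L₁/L₂ = 10^(0.4(M₂ − M₁)) = 10^(0.4 × 5.6515) = 10^2.26060 = 182.22.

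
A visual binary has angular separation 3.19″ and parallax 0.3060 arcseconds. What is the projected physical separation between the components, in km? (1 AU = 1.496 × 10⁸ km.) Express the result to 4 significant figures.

1.560 × 10^9 km

d = 1/p = 1/0.3060″ = 3.268 pc.
At distance d (pc), an angle of θ arcsec spans θ·d AU: s = 3.19 × 3.268 = 10.425 AU.
= 10.425 × 1.496 × 10⁸ km = 1.5596 × 10^9 km.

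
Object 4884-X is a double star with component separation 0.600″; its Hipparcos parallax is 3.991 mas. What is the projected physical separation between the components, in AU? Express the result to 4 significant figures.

150.3 AU

d = 1/p = 1/0.003991″ = 250.56 pc.
At distance d (pc), an angle of θ arcsec spans θ·d AU: s = 0.600 × 250.56 = 150.34 AU.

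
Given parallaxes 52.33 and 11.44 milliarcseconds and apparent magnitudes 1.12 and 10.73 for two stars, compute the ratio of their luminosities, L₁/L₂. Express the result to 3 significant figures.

d₁ = 1/p₁ = 1/0.05233″ = 19.109 pc; d₂ = 1/p₂ = 1/0.01144″ = 87.413 pc.
M₁ = m₁ − 5 log₁₀ d₁ + 5 = 1.12 − 6.4062 + 5 = -0.2862.
M₂ = 10.73 − 9.7079 + 5 = 6.0221.
L₁/L₂ = 10^(0.4(M₂ − M₁)) = 10^(0.4 × 6.3083) = 10^2.52332 = 333.67.

L₁/L₂ = 334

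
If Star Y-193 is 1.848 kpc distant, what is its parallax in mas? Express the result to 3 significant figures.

0.541 mas

d = 1.848 kpc = 1848 pc.
p = 1/d = 1/1848 = 0.00054113 arcsec.
= 0.00054113 × 1000 = 0.54113 mas.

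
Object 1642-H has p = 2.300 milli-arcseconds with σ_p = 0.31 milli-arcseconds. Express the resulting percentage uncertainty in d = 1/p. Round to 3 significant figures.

13.5%

For d = 1/p, |σ_d/d| = |σ_p/p|.
σ_p/p = 0.31 / 2.300 = 0.13478 = 13.478%.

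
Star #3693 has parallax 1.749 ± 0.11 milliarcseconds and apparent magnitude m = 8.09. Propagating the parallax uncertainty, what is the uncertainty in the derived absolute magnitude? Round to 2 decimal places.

σ_M = 0.14 mag

M = m − 5 log₁₀ d + 5 = m + 5 log₁₀ p + 5, so ∂M/∂p = 5/(p ln 10).
σ_M = (5/ln 10) · (σ_p/p) = 2.1715 × 0.11/1.749 = 2.1715 × 0.062893 = 0.13657.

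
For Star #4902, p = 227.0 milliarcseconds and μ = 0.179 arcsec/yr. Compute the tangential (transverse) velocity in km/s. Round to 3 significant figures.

d = 1/p = 1/0.2270″ = 4.4053 pc.
v_t = 4.74 × μ × d = 4.74 × 0.179 × 4.4053 = 3.7377 km/s.

3.74 km/s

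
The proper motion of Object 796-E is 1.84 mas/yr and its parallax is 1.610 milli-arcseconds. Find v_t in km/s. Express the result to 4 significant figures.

5.417 km/s

d = 1/p = 1/0.001610″ = 621.12 pc.
μ = 1.84 mas/yr = 0.00184 ″/yr.
v_t = 4.74 × μ × d = 4.74 × 0.00184 × 621.12 = 5.4172 km/s.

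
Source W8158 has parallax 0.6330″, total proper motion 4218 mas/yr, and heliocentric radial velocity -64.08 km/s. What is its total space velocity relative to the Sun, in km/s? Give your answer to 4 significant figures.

71.44 km/s

d = 1/p = 1/0.6330″ = 1.5798 pc.
μ = 4218 mas/yr = 4.218 ″/yr.
v_t = 4.740 μ d = 4.740 × 4.218 × 1.5798 = 31.585 km/s.
v = √(v_r² + v_t²) = √((-64.08)² + 31.585²) = √5103.86 = 71.441 km/s.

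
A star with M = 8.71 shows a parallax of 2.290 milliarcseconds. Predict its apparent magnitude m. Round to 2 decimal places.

m = 16.91

d = 1/p = 1/0.002290″ = 436.68 pc.
m − M = 5 log₁₀ d − 5 = 5 log₁₀(436.68) − 5 = 13.2008 − 5 = 8.2008.
m = M + (m − M) = 8.71 + 8.2008 = 16.91.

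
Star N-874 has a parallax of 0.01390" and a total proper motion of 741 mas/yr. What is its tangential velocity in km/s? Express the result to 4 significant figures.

252.7 km/s

d = 1/p = 1/0.01390″ = 71.942 pc.
μ = 741 mas/yr = 0.741 ″/yr.
v_t = 4.74 × μ × d = 4.74 × 0.741 × 71.942 = 252.68 km/s.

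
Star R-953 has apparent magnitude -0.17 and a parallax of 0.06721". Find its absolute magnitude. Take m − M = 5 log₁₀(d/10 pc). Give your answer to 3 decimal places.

M = -1.033

d = 1/p = 1/0.06721″ = 14.879 pc.
m − M = 5 log₁₀(14.879) − 5 = 5.8629 − 5 = 0.8629.
M = m − (m − M) = -0.17 − 0.8629 = -1.033.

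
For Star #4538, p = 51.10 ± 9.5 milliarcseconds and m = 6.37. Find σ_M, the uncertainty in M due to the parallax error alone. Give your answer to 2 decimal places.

M = m − 5 log₁₀ d + 5 = m + 5 log₁₀ p + 5, so ∂M/∂p = 5/(p ln 10).
σ_M = (5/ln 10) · (σ_p/p) = 2.1715 × 9.5/51.10 = 2.1715 × 0.18591 = 0.4037.

σ_M = 0.40 mag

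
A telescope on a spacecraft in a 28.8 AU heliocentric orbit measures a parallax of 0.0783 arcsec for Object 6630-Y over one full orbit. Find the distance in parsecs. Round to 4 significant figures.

With baseline B (in AU) and parallax p (in arcsec), d = B/p parsecs.
d = 28.8 / 0.0783 = 367.82 pc.

367.8 pc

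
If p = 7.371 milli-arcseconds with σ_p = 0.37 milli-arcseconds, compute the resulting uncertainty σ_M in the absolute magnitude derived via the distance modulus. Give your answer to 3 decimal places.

M = m − 5 log₁₀ d + 5 = m + 5 log₁₀ p + 5, so ∂M/∂p = 5/(p ln 10).
σ_M = (5/ln 10) · (σ_p/p) = 2.1715 × 0.37/7.371 = 2.1715 × 0.050197 = 0.109.

σ_M = 0.109 mag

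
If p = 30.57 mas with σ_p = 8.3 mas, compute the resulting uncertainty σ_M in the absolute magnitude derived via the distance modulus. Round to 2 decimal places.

σ_M = 0.59 mag

M = m − 5 log₁₀ d + 5 = m + 5 log₁₀ p + 5, so ∂M/∂p = 5/(p ln 10).
σ_M = (5/ln 10) · (σ_p/p) = 2.1715 × 8.3/30.57 = 2.1715 × 0.27151 = 0.58958.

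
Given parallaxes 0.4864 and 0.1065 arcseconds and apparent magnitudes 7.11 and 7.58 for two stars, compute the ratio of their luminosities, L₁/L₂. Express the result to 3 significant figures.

L₁/L₂ = 0.0739

d₁ = 1/p₁ = 1/0.4864″ = 2.0559 pc; d₂ = 1/p₂ = 1/0.1065″ = 9.3897 pc.
M₁ = m₁ − 5 log₁₀ d₁ + 5 = 7.11 − 1.5650 + 5 = 10.5450.
M₂ = 7.58 − 4.8633 + 5 = 7.7167.
L₁/L₂ = 10^(0.4(M₂ − M₁)) = 10^(0.4 × (-2.8283)) = 10^(-1.13132) = 0.073906.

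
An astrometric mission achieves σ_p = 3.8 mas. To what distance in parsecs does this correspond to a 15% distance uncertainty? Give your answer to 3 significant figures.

39.5 pc

σ_d/d = σ_p/p, so the condition is σ_p/p ≤ 0.15, i.e. p ≥ σ_p/0.15.
p_min = 3.8/0.15 = 25.333 mas = 0.025333 arcsec.
d_max = 1/p_min = 1/0.025333 = 39.474 pc.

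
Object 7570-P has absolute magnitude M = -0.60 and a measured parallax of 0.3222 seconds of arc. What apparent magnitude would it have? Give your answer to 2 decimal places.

d = 1/p = 1/0.3222″ = 3.1037 pc.
m − M = 5 log₁₀ d − 5 = 5 log₁₀(3.1037) − 5 = 2.4594 − 5 = -2.5406.
m = M + (m − M) = -0.60 + (-2.5406) = -3.14.

m = -3.14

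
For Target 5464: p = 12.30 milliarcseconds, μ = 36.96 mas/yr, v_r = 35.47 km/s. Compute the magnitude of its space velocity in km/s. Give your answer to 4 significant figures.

d = 1/p = 1/0.01230″ = 81.301 pc.
μ = 36.96 mas/yr = 0.03696 ″/yr.
v_t = 4.740 μ d = 4.740 × 0.03696 × 81.301 = 14.243 km/s.
v = √(v_r² + v_t²) = √(35.47² + 14.243²) = √1460.98 = 38.223 km/s.

38.22 km/s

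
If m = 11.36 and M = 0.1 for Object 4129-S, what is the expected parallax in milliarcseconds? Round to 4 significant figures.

m − M = 11.36 − 0.1 = 11.26.
d = 10^((m−M)/5 + 1) = 10^3.252 = 1786.5 pc.
p = 1/d = 1/1786.5 = 0.00055975 arcsec = 0.55975 mas.

0.5598 mas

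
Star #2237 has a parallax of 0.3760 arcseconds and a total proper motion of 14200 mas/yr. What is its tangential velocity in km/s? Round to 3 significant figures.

179 km/s

d = 1/p = 1/0.3760″ = 2.6596 pc.
μ = 14200 mas/yr = 14.2 ″/yr.
v_t = 4.74 × μ × d = 4.74 × 14.2 × 2.6596 = 179.01 km/s.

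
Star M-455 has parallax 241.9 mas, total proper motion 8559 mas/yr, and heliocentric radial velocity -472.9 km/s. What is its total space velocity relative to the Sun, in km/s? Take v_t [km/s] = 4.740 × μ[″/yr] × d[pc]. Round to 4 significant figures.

d = 1/p = 1/0.2419″ = 4.1339 pc.
μ = 8559 mas/yr = 8.559 ″/yr.
v_t = 4.740 μ d = 4.740 × 8.559 × 4.1339 = 167.71 km/s.
v = √(v_r² + v_t²) = √((-472.9)² + 167.71²) = √251761 = 501.76 km/s.

501.8 km/s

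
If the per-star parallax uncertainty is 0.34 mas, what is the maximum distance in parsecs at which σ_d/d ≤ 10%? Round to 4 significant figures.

σ_d/d = σ_p/p, so the condition is σ_p/p ≤ 0.10, i.e. p ≥ σ_p/0.10.
p_min = 0.34/0.10 = 3.4 mas = 0.0034 arcsec.
d_max = 1/p_min = 1/0.0034 = 294.12 pc.

294.1 pc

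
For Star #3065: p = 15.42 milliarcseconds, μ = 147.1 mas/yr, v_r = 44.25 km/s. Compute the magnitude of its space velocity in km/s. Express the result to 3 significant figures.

d = 1/p = 1/0.01542″ = 64.851 pc.
μ = 147.1 mas/yr = 0.1471 ″/yr.
v_t = 4.740 μ d = 4.740 × 0.1471 × 64.851 = 45.218 km/s.
v = √(v_r² + v_t²) = √(44.25² + 45.218²) = √4002.73 = 63.267 km/s.

63.3 km/s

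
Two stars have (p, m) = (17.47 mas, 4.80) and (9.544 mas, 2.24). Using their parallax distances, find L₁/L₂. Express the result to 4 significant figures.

d₁ = 1/p₁ = 1/0.01747″ = 57.241 pc; d₂ = 1/p₂ = 1/0.009544″ = 104.78 pc.
M₁ = m₁ − 5 log₁₀ d₁ + 5 = 4.80 − 8.7885 + 5 = 1.0115.
M₂ = 2.24 − 10.1014 + 5 = -2.8614.
L₁/L₂ = 10^(0.4(M₂ − M₁)) = 10^(0.4 × (-3.8729)) = 10^(-1.54916) = 0.028238.

L₁/L₂ = 0.02824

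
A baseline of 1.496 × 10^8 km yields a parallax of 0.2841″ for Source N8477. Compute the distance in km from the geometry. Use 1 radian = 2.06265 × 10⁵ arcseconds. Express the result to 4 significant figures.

1.086 × 10^14 km

θ = 0.2841″ = 0.2841/206265 = 1.3774 × 10^-6 rad.
d = B/θ = (1.496 × 10^8) / (1.3774 × 10^-6) = 1.0861 × 10^14 km.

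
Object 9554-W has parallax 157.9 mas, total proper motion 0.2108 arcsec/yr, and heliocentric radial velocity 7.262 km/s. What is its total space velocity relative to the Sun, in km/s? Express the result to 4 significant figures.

9.632 km/s

d = 1/p = 1/0.1579″ = 6.3331 pc.
v_t = 4.740 μ d = 4.740 × 0.2108 × 6.3331 = 6.328 km/s.
v = √(v_r² + v_t²) = √(7.262² + 6.328²) = √92.7802 = 9.6322 km/s.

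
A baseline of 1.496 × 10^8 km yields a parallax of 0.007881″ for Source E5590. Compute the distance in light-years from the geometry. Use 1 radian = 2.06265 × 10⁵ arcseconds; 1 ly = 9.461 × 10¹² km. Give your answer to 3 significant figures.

θ = 0.007881″ = 0.007881/206265 = 3.8208 × 10^-8 rad.
d = B/θ = (1.496 × 10^8) / (3.8208 × 10^-8) = 3.9154 × 10^15 km = (3.9154 × 10^15) / (9.461 × 10^12) ly = 413.85 ly.

414 ly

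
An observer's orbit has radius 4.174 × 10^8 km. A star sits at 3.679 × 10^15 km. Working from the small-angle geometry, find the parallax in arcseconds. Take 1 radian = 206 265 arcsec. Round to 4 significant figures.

0.02340 arcsec

θ ≈ B/d = (4.174 × 10^8) / (3.679 × 10^15) = 1.1345 × 10^-7 rad.
In arcseconds: 1.1345 × 10^-7 × 206265 = 0.023401″.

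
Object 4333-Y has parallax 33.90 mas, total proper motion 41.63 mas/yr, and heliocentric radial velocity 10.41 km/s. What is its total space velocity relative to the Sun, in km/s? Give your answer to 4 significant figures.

d = 1/p = 1/0.03390″ = 29.499 pc.
μ = 41.63 mas/yr = 0.04163 ″/yr.
v_t = 4.740 μ d = 4.740 × 0.04163 × 29.499 = 5.8209 km/s.
v = √(v_r² + v_t²) = √(10.41² + 5.8209²) = √142.251 = 11.927 km/s.

11.93 km/s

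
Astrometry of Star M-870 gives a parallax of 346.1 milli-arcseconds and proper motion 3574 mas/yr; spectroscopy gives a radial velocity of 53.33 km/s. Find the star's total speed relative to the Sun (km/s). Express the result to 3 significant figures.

d = 1/p = 1/0.3461″ = 2.8893 pc.
μ = 3574 mas/yr = 3.574 ″/yr.
v_t = 4.740 μ d = 4.740 × 3.574 × 2.8893 = 48.947 km/s.
v = √(v_r² + v_t²) = √(53.33² + 48.947²) = √5239.9 = 72.387 km/s.

72.4 km/s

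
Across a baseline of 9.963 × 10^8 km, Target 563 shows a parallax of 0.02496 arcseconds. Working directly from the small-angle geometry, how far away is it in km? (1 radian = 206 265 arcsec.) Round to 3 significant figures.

8.23 × 10^15 km

θ = 0.02496″ = 0.02496/206265 = 1.2101 × 10^-7 rad.
d = B/θ = (9.963 × 10^8) / (1.2101 × 10^-7) = 8.2332 × 10^15 km.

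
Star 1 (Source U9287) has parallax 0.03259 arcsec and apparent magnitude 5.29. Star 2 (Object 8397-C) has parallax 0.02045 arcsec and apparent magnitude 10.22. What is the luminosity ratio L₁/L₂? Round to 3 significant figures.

L₁/L₂ = 36.9

d₁ = 1/p₁ = 1/0.03259″ = 30.684 pc; d₂ = 1/p₂ = 1/0.02045″ = 48.9 pc.
M₁ = m₁ − 5 log₁₀ d₁ + 5 = 5.29 − 7.4346 + 5 = 2.8554.
M₂ = 10.22 − 8.4465 + 5 = 6.7735.
L₁/L₂ = 10^(0.4(M₂ − M₁)) = 10^(0.4 × 3.9181) = 10^1.56724 = 36.918.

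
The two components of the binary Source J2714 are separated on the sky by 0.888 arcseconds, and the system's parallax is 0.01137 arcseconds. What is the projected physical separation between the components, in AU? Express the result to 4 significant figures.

78.10 AU

d = 1/p = 1/0.01137″ = 87.951 pc.
At distance d (pc), an angle of θ arcsec spans θ·d AU: s = 0.888 × 87.951 = 78.1 AU.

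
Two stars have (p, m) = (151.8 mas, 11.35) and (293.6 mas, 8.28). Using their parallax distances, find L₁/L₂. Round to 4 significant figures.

L₁/L₂ = 0.2213

d₁ = 1/p₁ = 1/0.1518″ = 6.5876 pc; d₂ = 1/p₂ = 1/0.2936″ = 3.406 pc.
M₁ = m₁ − 5 log₁₀ d₁ + 5 = 11.35 − 4.0936 + 5 = 12.2564.
M₂ = 8.28 − 2.6612 + 5 = 10.6188.
L₁/L₂ = 10^(0.4(M₂ − M₁)) = 10^(0.4 × (-1.6376)) = 10^(-0.65504) = 0.22129.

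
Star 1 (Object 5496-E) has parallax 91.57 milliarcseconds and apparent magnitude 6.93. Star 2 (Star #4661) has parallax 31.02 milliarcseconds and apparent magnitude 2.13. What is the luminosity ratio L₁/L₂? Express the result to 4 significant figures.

d₁ = 1/p₁ = 1/0.09157″ = 10.921 pc; d₂ = 1/p₂ = 1/0.03102″ = 32.237 pc.
M₁ = m₁ − 5 log₁₀ d₁ + 5 = 6.93 − 5.1913 + 5 = 6.7387.
M₂ = 2.13 − 7.5418 + 5 = -0.4118.
L₁/L₂ = 10^(0.4(M₂ − M₁)) = 10^(0.4 × (-7.1505)) = 10^(-2.86020) = 0.0013797.

L₁/L₂ = 0.001380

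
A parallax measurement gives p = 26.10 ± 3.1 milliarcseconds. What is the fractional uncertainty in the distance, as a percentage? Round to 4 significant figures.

For d = 1/p, |σ_d/d| = |σ_p/p|.
σ_p/p = 3.1 / 26.10 = 0.11877 = 11.877%.

11.88%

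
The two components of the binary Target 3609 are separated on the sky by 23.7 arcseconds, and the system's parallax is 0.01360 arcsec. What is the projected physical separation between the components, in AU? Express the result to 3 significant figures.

1740 AU

d = 1/p = 1/0.01360″ = 73.529 pc.
At distance d (pc), an angle of θ arcsec spans θ·d AU: s = 23.7 × 73.529 = 1742.6 AU.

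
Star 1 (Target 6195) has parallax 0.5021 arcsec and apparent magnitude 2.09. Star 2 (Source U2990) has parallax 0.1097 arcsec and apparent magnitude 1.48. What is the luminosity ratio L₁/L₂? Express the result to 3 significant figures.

L₁/L₂ = 0.0272

d₁ = 1/p₁ = 1/0.5021″ = 1.9916 pc; d₂ = 1/p₂ = 1/0.1097″ = 9.1158 pc.
M₁ = m₁ − 5 log₁₀ d₁ + 5 = 2.09 − 1.4960 + 5 = 5.5940.
M₂ = 1.48 − 4.7990 + 5 = 1.6810.
L₁/L₂ = 10^(0.4(M₂ − M₁)) = 10^(0.4 × (-3.9130)) = 10^(-1.56520) = 0.027214.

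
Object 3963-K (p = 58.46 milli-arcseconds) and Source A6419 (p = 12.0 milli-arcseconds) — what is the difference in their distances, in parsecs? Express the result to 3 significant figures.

66.2 pc

d_A = 1/0.05846″ = 17.106 pc; d_B = 1/0.01200″ = 83.333 pc.
|d_B − d_A| = |83.333 − 17.106| = 66.227 pc.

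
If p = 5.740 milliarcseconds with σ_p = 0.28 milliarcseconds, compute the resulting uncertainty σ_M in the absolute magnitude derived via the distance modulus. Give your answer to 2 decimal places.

σ_M = 0.11 mag

M = m − 5 log₁₀ d + 5 = m + 5 log₁₀ p + 5, so ∂M/∂p = 5/(p ln 10).
σ_M = (5/ln 10) · (σ_p/p) = 2.1715 × 0.28/5.740 = 2.1715 × 0.04878 = 0.10593.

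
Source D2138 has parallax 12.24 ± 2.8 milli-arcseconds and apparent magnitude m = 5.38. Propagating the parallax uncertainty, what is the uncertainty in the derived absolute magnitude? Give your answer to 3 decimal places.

M = m − 5 log₁₀ d + 5 = m + 5 log₁₀ p + 5, so ∂M/∂p = 5/(p ln 10).
σ_M = (5/ln 10) · (σ_p/p) = 2.1715 × 2.8/12.24 = 2.1715 × 0.22876 = 0.49675.

σ_M = 0.497 mag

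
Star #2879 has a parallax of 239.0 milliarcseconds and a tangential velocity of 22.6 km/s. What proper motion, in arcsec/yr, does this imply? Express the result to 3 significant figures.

d = 1/p = 1/0.2390″ = 4.1841 pc.
μ = v_t / (4.74 d) = 22.6 / (4.74 × 4.1841) = 22.6 / 19.833 = 1.1395 ″/yr.

1.14 arcsec/yr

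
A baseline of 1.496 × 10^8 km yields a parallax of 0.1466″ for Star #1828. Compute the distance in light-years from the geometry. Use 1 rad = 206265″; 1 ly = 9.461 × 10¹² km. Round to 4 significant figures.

θ = 0.1466″ = 0.1466/206265 = 7.1074 × 10^-7 rad.
d = B/θ = (1.496 × 10^8) / (7.1074 × 10^-7) = 2.1048 × 10^14 km = (2.1048 × 10^14) / (9.461 × 10^12) ly = 22.247 ly.

22.25 ly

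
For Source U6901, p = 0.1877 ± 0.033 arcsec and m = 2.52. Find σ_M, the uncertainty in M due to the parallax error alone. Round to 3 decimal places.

σ_M = 0.382 mag

M = m − 5 log₁₀ d + 5 = m + 5 log₁₀ p + 5, so ∂M/∂p = 5/(p ln 10).
σ_M = (5/ln 10) · (σ_p/p) = 2.1715 × 0.033/0.1877 = 2.1715 × 0.17581 = 0.38177.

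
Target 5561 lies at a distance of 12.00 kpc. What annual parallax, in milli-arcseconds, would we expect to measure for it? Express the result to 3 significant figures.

0.0833 mas

d = 12.00 kpc = 12000 pc.
p = 1/d = 1/12000 = 0.000083333 arcsec.
= 0.000083333 × 1000 = 0.083333 mas.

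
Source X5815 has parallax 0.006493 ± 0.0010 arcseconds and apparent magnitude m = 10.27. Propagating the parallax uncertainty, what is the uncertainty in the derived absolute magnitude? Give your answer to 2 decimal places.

σ_M = 0.33 mag

M = m − 5 log₁₀ d + 5 = m + 5 log₁₀ p + 5, so ∂M/∂p = 5/(p ln 10).
σ_M = (5/ln 10) · (σ_p/p) = 2.1715 × 0.0010/0.006493 = 2.1715 × 0.15401 = 0.33443.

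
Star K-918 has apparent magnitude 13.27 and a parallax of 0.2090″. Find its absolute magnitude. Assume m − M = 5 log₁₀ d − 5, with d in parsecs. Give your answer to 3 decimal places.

M = 14.871

d = 1/p = 1/0.2090″ = 4.7847 pc.
m − M = 5 log₁₀(4.7847) − 5 = 3.3993 − 5 = -1.6007.
M = m − (m − M) = 13.27 − (-1.6007) = 14.871.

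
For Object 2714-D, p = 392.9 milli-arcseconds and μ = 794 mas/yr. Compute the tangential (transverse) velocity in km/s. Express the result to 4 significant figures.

d = 1/p = 1/0.3929″ = 2.5452 pc.
μ = 794 mas/yr = 0.794 ″/yr.
v_t = 4.74 × μ × d = 4.74 × 0.794 × 2.5452 = 9.579 km/s.

9.579 km/s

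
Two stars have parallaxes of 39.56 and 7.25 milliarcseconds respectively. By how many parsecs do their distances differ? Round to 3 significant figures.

113 pc

d_A = 1/0.03956″ = 25.278 pc; d_B = 1/0.007250″ = 137.93 pc.
|d_B − d_A| = |137.93 − 25.278| = 112.65 pc.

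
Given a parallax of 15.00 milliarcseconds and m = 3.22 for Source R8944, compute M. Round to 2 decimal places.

d = 1/p = 1/0.01500″ = 66.667 pc.
m − M = 5 log₁₀(66.667) − 5 = 9.1196 − 5 = 4.1196.
M = m − (m − M) = 3.22 − 4.1196 = -0.90.

M = -0.90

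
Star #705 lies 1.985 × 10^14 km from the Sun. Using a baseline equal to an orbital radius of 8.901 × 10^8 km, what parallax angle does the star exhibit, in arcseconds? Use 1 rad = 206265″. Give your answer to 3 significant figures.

0.925 arcsec

θ ≈ B/d = (8.901 × 10^8) / (1.985 × 10^14) = 4.4841 × 10^-6 rad.
In arcseconds: 4.4841 × 10^-6 × 206265 = 0.92491″.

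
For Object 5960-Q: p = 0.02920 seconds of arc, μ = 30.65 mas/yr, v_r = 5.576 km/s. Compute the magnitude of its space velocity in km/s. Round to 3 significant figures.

d = 1/p = 1/0.02920″ = 34.247 pc.
μ = 30.65 mas/yr = 0.03065 ″/yr.
v_t = 4.740 μ d = 4.740 × 0.03065 × 34.247 = 4.9754 km/s.
v = √(v_r² + v_t²) = √(5.576² + 4.9754²) = √55.8464 = 7.473 km/s.

7.47 km/s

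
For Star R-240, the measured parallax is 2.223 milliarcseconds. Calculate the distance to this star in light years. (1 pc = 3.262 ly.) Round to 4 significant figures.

1467 light years

p = 2.223 milliarcseconds = 0.002223 arcsec.
d = 1/p = 1/0.002223 = 449.84 pc.
In light-years: 449.84 × 3.262 = 1467.4 ly.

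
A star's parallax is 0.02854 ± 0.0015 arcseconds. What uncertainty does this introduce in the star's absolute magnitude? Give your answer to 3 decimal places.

M = m − 5 log₁₀ d + 5 = m + 5 log₁₀ p + 5, so ∂M/∂p = 5/(p ln 10).
σ_M = (5/ln 10) · (σ_p/p) = 2.1715 × 0.0015/0.02854 = 2.1715 × 0.052558 = 0.11413.

σ_M = 0.114 mag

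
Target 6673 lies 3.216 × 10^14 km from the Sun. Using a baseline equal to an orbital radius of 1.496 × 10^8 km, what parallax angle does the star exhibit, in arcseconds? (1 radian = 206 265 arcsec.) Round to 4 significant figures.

θ ≈ B/d = (1.496 × 10^8) / (3.216 × 10^14) = 4.6517 × 10^-7 rad.
In arcseconds: 4.6517 × 10^-7 × 206265 = 0.095948″.

0.09595 arcsec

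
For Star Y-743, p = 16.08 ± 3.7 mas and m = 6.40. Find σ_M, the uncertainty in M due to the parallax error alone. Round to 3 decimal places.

σ_M = 0.500 mag

M = m − 5 log₁₀ d + 5 = m + 5 log₁₀ p + 5, so ∂M/∂p = 5/(p ln 10).
σ_M = (5/ln 10) · (σ_p/p) = 2.1715 × 3.7/16.08 = 2.1715 × 0.2301 = 0.49966.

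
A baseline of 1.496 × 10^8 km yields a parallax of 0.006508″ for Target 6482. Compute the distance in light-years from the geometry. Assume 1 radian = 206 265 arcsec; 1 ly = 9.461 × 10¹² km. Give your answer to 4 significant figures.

501.2 ly

θ = 0.006508″ = 0.006508/206265 = 3.1552 × 10^-8 rad.
d = B/θ = (1.496 × 10^8) / (3.1552 × 10^-8) = 4.7414 × 10^15 km = (4.7414 × 10^15) / (9.461 × 10^12) ly = 501.15 ly.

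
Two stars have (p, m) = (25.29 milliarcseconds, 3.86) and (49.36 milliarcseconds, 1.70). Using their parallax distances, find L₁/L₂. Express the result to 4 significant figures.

L₁/L₂ = 0.5210

d₁ = 1/p₁ = 1/0.02529″ = 39.541 pc; d₂ = 1/p₂ = 1/0.04936″ = 20.259 pc.
M₁ = m₁ − 5 log₁₀ d₁ + 5 = 3.86 − 7.9852 + 5 = 0.8748.
M₂ = 1.70 − 6.5331 + 5 = 0.1669.
L₁/L₂ = 10^(0.4(M₂ − M₁)) = 10^(0.4 × (-0.7079)) = 10^(-0.28316) = 0.521.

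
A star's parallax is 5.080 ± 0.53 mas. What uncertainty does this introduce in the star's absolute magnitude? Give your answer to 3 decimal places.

M = m − 5 log₁₀ d + 5 = m + 5 log₁₀ p + 5, so ∂M/∂p = 5/(p ln 10).
σ_M = (5/ln 10) · (σ_p/p) = 2.1715 × 0.53/5.080 = 2.1715 × 0.10433 = 0.22655.

σ_M = 0.227 mag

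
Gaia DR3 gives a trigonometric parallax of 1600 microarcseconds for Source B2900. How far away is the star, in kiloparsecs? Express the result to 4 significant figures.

p = 1600 microarcseconds = 0.001600 arcsec.
d = 1/p = 1/0.001600 = 625 pc.
= 0.625 kpc.

0.6250 kpc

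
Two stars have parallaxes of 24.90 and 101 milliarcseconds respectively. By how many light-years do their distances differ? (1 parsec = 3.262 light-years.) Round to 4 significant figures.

d_A = 1/0.02490″ = 40.161 pc; d_B = 1/0.1010″ = 9.901 pc.
|d_B − d_A| = |9.901 − 40.161| = 30.26 pc = 30.26 × 3.262 ly = 98.708 ly.

98.71 ly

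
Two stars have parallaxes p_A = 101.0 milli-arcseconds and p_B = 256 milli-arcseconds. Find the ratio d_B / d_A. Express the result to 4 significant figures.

Since d = 1/p, d_B/d_A = p_A/p_B.
= 101.0 / 256 = 0.39453.

0.3945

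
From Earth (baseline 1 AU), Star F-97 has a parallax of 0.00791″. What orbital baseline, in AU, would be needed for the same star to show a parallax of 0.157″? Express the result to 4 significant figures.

19.85 AU

Parallax scales linearly with baseline: p ∝ B, so B = p_target / p_Earth × 1 AU.
B = 0.157 / 0.00791 = 19.848 AU.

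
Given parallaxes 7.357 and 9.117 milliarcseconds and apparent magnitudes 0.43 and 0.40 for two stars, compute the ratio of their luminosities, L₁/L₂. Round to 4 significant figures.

d₁ = 1/p₁ = 1/0.007357″ = 135.92 pc; d₂ = 1/p₂ = 1/0.009117″ = 109.69 pc.
M₁ = m₁ − 5 log₁₀ d₁ + 5 = 0.43 − 10.6664 + 5 = -5.2364.
M₂ = 0.40 − 10.2008 + 5 = -4.8008.
L₁/L₂ = 10^(0.4(M₂ − M₁)) = 10^(0.4 × 0.4356) = 10^0.17424 = 1.4936.

L₁/L₂ = 1.494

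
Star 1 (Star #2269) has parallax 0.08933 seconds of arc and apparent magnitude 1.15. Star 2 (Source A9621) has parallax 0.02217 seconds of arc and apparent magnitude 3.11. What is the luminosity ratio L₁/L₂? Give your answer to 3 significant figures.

d₁ = 1/p₁ = 1/0.08933″ = 11.194 pc; d₂ = 1/p₂ = 1/0.02217″ = 45.106 pc.
M₁ = m₁ − 5 log₁₀ d₁ + 5 = 1.15 − 5.2449 + 5 = 0.9051.
M₂ = 3.11 − 8.2712 + 5 = -0.1612.
L₁/L₂ = 10^(0.4(M₂ − M₁)) = 10^(0.4 × (-1.0663)) = 10^(-0.42652) = 0.37452.

L₁/L₂ = 0.375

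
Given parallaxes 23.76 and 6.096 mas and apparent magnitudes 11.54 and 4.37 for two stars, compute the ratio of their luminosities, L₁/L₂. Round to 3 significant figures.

d₁ = 1/p₁ = 1/0.02376″ = 42.088 pc; d₂ = 1/p₂ = 1/0.006096″ = 164.04 pc.
M₁ = m₁ − 5 log₁₀ d₁ + 5 = 11.54 − 8.1208 + 5 = 8.4192.
M₂ = 4.37 − 11.0747 + 5 = -1.7047.
L₁/L₂ = 10^(0.4(M₂ − M₁)) = 10^(0.4 × (-10.1239)) = 10^(-4.04956) = 0.000089215.

L₁/L₂ = 8.92 × 10^-5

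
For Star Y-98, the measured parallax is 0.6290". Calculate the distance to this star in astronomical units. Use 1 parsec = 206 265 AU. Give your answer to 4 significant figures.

d = 1/p = 1/0.6290 = 1.5898 pc.
In AU: 1.5898 × 206265 = 3.2792 × 10^5 AU.

327900 AU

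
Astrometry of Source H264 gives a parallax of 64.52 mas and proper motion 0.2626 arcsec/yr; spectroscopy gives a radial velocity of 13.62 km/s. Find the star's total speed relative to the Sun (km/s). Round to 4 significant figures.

23.62 km/s

d = 1/p = 1/0.06452″ = 15.499 pc.
v_t = 4.740 μ d = 4.740 × 0.2626 × 15.499 = 19.292 km/s.
v = √(v_r² + v_t²) = √(13.62² + 19.292²) = √557.686 = 23.615 km/s.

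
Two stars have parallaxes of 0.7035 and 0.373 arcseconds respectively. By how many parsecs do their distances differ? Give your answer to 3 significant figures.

d_A = 1/0.7035″ = 1.4215 pc; d_B = 1/0.3730″ = 2.681 pc.
|d_B − d_A| = |2.681 − 1.4215| = 1.2595 pc.

1.26 pc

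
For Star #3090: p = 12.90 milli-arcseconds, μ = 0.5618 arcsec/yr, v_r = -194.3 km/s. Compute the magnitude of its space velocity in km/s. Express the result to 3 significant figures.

283 km/s

d = 1/p = 1/0.01290″ = 77.519 pc.
v_t = 4.740 μ d = 4.740 × 0.5618 × 77.519 = 206.43 km/s.
v = √(v_r² + v_t²) = √((-194.3)² + 206.43²) = √80365.8 = 283.49 km/s.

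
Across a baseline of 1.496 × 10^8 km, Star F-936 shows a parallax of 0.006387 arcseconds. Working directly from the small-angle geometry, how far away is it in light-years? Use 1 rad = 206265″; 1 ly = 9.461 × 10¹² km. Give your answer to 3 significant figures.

511 ly

θ = 0.006387″ = 0.006387/206265 = 3.0965 × 10^-8 rad.
d = B/θ = (1.496 × 10^8) / (3.0965 × 10^-8) = 4.8313 × 10^15 km = (4.8313 × 10^15) / (9.461 × 10^12) ly = 510.65 ly.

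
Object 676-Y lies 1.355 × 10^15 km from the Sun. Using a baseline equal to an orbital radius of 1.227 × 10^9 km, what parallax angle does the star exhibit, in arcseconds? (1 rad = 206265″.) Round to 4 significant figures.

0.1868 arcsec

θ ≈ B/d = (1.227 × 10^9) / (1.355 × 10^15) = 9.0554 × 10^-7 rad.
In arcseconds: 9.0554 × 10^-7 × 206265 = 0.18678″.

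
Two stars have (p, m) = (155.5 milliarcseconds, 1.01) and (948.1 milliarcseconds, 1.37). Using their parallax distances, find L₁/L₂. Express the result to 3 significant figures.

L₁/L₂ = 51.8

d₁ = 1/p₁ = 1/0.1555″ = 6.4309 pc; d₂ = 1/p₂ = 1/0.9481″ = 1.0547 pc.
M₁ = m₁ − 5 log₁₀ d₁ + 5 = 1.01 − 4.0414 + 5 = 1.9686.
M₂ = 1.37 − 0.1156 + 5 = 6.2544.
L₁/L₂ = 10^(0.4(M₂ − M₁)) = 10^(0.4 × 4.2858) = 10^1.71432 = 51.799.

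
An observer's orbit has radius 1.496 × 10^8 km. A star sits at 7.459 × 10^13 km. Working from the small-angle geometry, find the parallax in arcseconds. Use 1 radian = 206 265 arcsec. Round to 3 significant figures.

0.414 arcsec

θ ≈ B/d = (1.496 × 10^8) / (7.459 × 10^13) = 2.0056 × 10^-6 rad.
In arcseconds: 2.0056 × 10^-6 × 206265 = 0.41369″.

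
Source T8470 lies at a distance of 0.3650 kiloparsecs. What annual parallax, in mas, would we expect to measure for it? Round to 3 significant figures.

2.74 mas

d = 0.3650 kpc = 365 pc.
p = 1/d = 1/365 = 0.0027397 arcsec.
= 0.0027397 × 1000 = 2.7397 mas.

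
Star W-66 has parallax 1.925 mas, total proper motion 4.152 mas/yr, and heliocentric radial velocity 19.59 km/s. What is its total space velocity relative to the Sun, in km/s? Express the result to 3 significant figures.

d = 1/p = 1/0.001925″ = 519.48 pc.
μ = 4.152 mas/yr = 0.004152 ″/yr.
v_t = 4.740 μ d = 4.740 × 0.004152 × 519.48 = 10.224 km/s.
v = √(v_r² + v_t²) = √(19.59² + 10.224²) = √488.298 = 22.097 km/s.

22.1 km/s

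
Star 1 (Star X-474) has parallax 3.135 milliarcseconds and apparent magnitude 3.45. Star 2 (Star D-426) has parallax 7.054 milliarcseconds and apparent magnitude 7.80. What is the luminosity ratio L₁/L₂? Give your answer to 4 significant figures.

d₁ = 1/p₁ = 1/0.003135″ = 318.98 pc; d₂ = 1/p₂ = 1/0.007054″ = 141.76 pc.
M₁ = m₁ − 5 log₁₀ d₁ + 5 = 3.45 − 12.5188 + 5 = -4.0688.
M₂ = 7.80 − 10.7578 + 5 = 2.0422.
L₁/L₂ = 10^(0.4(M₂ − M₁)) = 10^(0.4 × 6.1110) = 10^2.44440 = 278.23.

L₁/L₂ = 278.2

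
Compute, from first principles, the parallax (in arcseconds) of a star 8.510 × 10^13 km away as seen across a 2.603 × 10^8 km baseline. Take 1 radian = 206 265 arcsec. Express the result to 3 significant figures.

0.631 arcsec

θ ≈ B/d = (2.603 × 10^8) / (8.510 × 10^13) = 3.0588 × 10^-6 rad.
In arcseconds: 3.0588 × 10^-6 × 206265 = 0.63092″.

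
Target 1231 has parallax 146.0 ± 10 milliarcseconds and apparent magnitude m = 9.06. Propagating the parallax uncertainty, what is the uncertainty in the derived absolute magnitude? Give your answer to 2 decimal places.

σ_M = 0.15 mag

M = m − 5 log₁₀ d + 5 = m + 5 log₁₀ p + 5, so ∂M/∂p = 5/(p ln 10).
σ_M = (5/ln 10) · (σ_p/p) = 2.1715 × 10/146.0 = 2.1715 × 0.068493 = 0.14873.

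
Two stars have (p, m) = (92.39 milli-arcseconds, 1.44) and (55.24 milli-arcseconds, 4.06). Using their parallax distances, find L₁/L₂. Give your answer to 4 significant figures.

d₁ = 1/p₁ = 1/0.09239″ = 10.824 pc; d₂ = 1/p₂ = 1/0.05524″ = 18.103 pc.
M₁ = m₁ − 5 log₁₀ d₁ + 5 = 1.44 − 5.1719 + 5 = 1.2681.
M₂ = 4.06 − 6.2888 + 5 = 2.7712.
L₁/L₂ = 10^(0.4(M₂ − M₁)) = 10^(0.4 × 1.5031) = 10^0.60124 = 3.9925.

L₁/L₂ = 3.993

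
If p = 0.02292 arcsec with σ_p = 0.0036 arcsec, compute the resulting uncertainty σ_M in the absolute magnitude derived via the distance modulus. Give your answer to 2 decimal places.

M = m − 5 log₁₀ d + 5 = m + 5 log₁₀ p + 5, so ∂M/∂p = 5/(p ln 10).
σ_M = (5/ln 10) · (σ_p/p) = 2.1715 × 0.0036/0.02292 = 2.1715 × 0.15707 = 0.34108.

σ_M = 0.34 mag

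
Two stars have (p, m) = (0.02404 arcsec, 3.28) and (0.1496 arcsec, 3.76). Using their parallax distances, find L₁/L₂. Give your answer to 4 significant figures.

L₁/L₂ = 60.26

d₁ = 1/p₁ = 1/0.02404″ = 41.597 pc; d₂ = 1/p₂ = 1/0.1496″ = 6.6845 pc.
M₁ = m₁ − 5 log₁₀ d₁ + 5 = 3.28 − 8.0953 + 5 = 0.1847.
M₂ = 3.76 − 4.1253 + 5 = 4.6347.
L₁/L₂ = 10^(0.4(M₂ − M₁)) = 10^(0.4 × 4.4500) = 10^1.78000 = 60.256.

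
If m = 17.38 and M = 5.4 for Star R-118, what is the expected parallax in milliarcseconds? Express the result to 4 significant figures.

0.4018 mas

m − M = 17.38 − 5.4 = 11.98.
d = 10^((m−M)/5 + 1) = 10^3.396 = 2488.9 pc.
p = 1/d = 1/2488.9 = 0.00040178 arcsec = 0.40178 mas.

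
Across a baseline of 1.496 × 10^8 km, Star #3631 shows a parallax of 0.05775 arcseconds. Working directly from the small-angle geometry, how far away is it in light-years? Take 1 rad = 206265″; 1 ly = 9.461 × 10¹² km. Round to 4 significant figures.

θ = 0.05775″ = 0.05775/206265 = 2.7998 × 10^-7 rad.
d = B/θ = (1.496 × 10^8) / (2.7998 × 10^-7) = 5.3432 × 10^14 km = (5.3432 × 10^14) / (9.461 × 10^12) ly = 56.476 ly.

56.48 ly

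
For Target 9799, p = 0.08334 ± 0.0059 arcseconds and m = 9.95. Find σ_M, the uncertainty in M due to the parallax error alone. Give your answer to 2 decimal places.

σ_M = 0.15 mag

M = m − 5 log₁₀ d + 5 = m + 5 log₁₀ p + 5, so ∂M/∂p = 5/(p ln 10).
σ_M = (5/ln 10) · (σ_p/p) = 2.1715 × 0.0059/0.08334 = 2.1715 × 0.070794 = 0.15373.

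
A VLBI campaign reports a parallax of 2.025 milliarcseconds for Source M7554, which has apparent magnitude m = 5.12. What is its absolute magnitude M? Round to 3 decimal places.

d = 1/p = 1/0.002025″ = 493.83 pc.
m − M = 5 log₁₀(493.83) − 5 = 13.4679 − 5 = 8.4679.
M = m − (m − M) = 5.12 − 8.4679 = -3.348.

M = -3.348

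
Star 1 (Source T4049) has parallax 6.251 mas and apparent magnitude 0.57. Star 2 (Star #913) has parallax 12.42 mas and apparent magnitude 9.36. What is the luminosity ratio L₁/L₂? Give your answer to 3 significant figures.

d₁ = 1/p₁ = 1/0.006251″ = 159.97 pc; d₂ = 1/p₂ = 1/0.01242″ = 80.515 pc.
M₁ = m₁ − 5 log₁₀ d₁ + 5 = 0.57 − 11.0202 + 5 = -5.4502.
M₂ = 9.36 − 9.5294 + 5 = 4.8306.
L₁/L₂ = 10^(0.4(M₂ − M₁)) = 10^(0.4 × 10.2808) = 10^4.11232 = 12951.

L₁/L₂ = 13000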